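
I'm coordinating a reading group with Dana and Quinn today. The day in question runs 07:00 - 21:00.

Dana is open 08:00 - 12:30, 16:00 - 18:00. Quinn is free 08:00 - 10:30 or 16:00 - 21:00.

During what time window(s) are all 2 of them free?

Dana ∩ Quinn: 08:00-10:30, 16:00-18:00.

08:00-10:30, 16:00-18:00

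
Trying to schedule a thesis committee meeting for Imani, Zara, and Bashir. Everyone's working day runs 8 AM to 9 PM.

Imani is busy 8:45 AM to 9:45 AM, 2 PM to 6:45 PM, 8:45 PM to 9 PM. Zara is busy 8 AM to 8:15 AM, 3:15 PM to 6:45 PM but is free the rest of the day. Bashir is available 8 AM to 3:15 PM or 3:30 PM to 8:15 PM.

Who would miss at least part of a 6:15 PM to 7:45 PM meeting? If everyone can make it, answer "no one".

Imani, Zara

Imani free: 08:00-08:45, 09:45-14:00, 18:45-20:45 (invert busy blocks within the working day).
Zara free: 08:15-15:15, 18:45-21:00 (invert busy blocks within the working day).
Bashir free: 08:00-15:15, 15:30-20:15.
Imani: not fully free for 18:15-19:45. Zara: not fully free for 18:15-19:45. Bashir: free for 18:15-19:45.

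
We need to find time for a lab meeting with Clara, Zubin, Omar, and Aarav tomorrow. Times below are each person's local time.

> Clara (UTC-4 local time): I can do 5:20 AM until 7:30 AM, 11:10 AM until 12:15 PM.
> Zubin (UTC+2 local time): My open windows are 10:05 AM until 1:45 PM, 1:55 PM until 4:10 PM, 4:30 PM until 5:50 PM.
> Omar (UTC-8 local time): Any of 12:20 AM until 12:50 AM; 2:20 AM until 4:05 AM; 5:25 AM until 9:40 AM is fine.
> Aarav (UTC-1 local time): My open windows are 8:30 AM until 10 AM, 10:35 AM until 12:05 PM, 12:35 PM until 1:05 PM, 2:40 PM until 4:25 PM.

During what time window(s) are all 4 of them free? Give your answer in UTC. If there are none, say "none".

Clara in UTC: 09:20-11:30, 15:10-16:15 (add 4h to convert from UTC-4).
Zubin in UTC: 08:05-11:45, 11:55-14:10, 14:30-15:50 (subtract 2h to convert from UTC+2).
Omar in UTC: 08:20-08:50, 10:20-12:05, 13:25-17:40 (add 8h to convert from UTC-8).
Aarav in UTC: 09:30-11:00, 11:35-13:05, 13:35-14:05, 15:40-17:25 (add 1h to convert from UTC-1).
Clara ∩ Zubin: 09:20-11:30, 15:10-15:50.
Clara ∩ Zubin ∩ Omar: 10:20-11:30, 15:10-15:50.
Clara ∩ Zubin ∩ Omar ∩ Aarav: 10:20-11:00, 15:40-15:50.

10:20-11:00, 15:40-15:50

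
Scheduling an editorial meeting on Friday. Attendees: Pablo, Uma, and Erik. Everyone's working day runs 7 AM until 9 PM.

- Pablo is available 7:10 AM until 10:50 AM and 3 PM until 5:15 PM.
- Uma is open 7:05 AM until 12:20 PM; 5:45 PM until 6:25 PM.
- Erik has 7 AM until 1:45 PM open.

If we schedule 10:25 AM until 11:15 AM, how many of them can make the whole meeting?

2

Uma and Erik can make the full 10:25-11:15 slot — that's 2.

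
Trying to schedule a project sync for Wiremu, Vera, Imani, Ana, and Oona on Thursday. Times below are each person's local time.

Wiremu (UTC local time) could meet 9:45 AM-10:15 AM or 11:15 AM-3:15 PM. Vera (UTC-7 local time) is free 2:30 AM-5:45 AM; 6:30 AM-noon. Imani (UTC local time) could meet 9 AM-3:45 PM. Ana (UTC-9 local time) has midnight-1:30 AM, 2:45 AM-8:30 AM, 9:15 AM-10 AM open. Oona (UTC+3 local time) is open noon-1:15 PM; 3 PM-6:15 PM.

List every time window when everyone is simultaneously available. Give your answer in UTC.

09:45-10:15, 12:00-12:45, 13:30-15:15

Wiremu in UTC: 09:45-10:15, 11:15-15:15.
Vera in UTC: 09:30-12:45, 13:30-19:00 (add 7h to convert from UTC-7).
Imani in UTC: 09:00-15:45.
Ana in UTC: 09:00-10:30, 11:45-17:30, 18:15-19:00 (add 9h to convert from UTC-9).
Oona in UTC: 09:00-10:15, 12:00-15:15 (subtract 3h to convert from UTC+3).
Wiremu ∩ Vera: 09:45-10:15, 11:15-12:45, 13:30-15:15.
Wiremu ∩ Vera ∩ Imani: 09:45-10:15, 11:15-12:45, 13:30-15:15.
Wiremu ∩ Vera ∩ Imani ∩ Ana: 09:45-10:15, 11:45-12:45, 13:30-15:15.
Wiremu ∩ Vera ∩ Imani ∩ Ana ∩ Oona: 09:45-10:15, 12:00-12:45, 13:30-15:15.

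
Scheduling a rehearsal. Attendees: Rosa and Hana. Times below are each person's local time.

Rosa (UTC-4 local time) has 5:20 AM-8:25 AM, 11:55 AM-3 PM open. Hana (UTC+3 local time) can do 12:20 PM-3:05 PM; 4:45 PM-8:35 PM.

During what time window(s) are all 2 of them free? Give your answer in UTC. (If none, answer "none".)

Rosa in UTC: 09:20-12:25, 15:55-19:00 (add 4h to convert from UTC-4).
Hana in UTC: 09:20-12:05, 13:45-17:35 (subtract 3h to convert from UTC+3).
Rosa ∩ Hana: 09:20-12:05, 15:55-17:35.
So the common availability across everyone is 09:20-12:05, 15:55-17:35.

09:20-12:05, 15:55-17:35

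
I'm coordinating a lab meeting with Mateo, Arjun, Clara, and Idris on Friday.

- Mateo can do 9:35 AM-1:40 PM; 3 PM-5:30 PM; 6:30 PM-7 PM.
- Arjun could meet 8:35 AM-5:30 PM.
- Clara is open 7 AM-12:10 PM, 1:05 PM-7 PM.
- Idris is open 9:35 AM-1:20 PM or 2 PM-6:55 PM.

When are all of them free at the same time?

09:35-12:10, 13:05-13:20, 15:00-17:30

Mateo ∩ Arjun: 09:35-13:40, 15:00-17:30.
Mateo ∩ Arjun ∩ Clara: 09:35-12:10, 13:05-13:40, 15:00-17:30.
Mateo ∩ Arjun ∩ Clara ∩ Idris: 09:35-12:10, 13:05-13:20, 15:00-17:30.
Those are the intersection windows.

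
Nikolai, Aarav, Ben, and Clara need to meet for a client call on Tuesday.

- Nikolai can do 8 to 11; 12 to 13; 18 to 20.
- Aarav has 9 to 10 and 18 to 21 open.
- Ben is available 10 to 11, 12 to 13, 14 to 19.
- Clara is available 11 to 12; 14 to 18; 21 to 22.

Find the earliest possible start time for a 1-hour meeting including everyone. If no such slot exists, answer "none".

Nikolai ∩ Aarav: 09:00-10:00, 18:00-20:00.
Nikolai ∩ Aarav ∩ Ben: 18:00-19:00.
Nikolai ∩ Aarav ∩ Ben ∩ Clara: ∅.
There is no time when everyone is free.
No common window is at least 60 minutes long.

none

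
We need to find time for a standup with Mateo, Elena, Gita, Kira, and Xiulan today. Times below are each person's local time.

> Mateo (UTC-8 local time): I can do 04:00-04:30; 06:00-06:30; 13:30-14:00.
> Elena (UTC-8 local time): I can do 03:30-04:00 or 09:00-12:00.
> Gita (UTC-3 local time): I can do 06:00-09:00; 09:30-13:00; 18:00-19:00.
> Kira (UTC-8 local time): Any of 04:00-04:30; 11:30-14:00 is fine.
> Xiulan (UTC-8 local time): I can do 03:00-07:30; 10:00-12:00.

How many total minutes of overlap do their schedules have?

0

Mateo in UTC: 12:00-12:30, 14:00-14:30, 21:30-22:00 (add 8h to convert from UTC-8).
Elena in UTC: 11:30-12:00, 17:00-20:00 (add 8h to convert from UTC-8).
Gita in UTC: 09:00-12:00, 12:30-16:00, 21:00-22:00 (add 3h to convert from UTC-3).
Kira in UTC: 12:00-12:30, 19:30-22:00 (add 8h to convert from UTC-8).
Xiulan in UTC: 11:00-15:30, 18:00-20:00 (add 8h to convert from UTC-8).
Mateo ∩ Elena: ∅.
Mateo ∩ Elena ∩ Gita: ∅.
Mateo ∩ Elena ∩ Gita ∩ Kira: ∅.
Mateo ∩ Elena ∩ Gita ∩ Kira ∩ Xiulan: ∅.
There is no time when everyone is free.
There is no common window, so the total is 0 minutes.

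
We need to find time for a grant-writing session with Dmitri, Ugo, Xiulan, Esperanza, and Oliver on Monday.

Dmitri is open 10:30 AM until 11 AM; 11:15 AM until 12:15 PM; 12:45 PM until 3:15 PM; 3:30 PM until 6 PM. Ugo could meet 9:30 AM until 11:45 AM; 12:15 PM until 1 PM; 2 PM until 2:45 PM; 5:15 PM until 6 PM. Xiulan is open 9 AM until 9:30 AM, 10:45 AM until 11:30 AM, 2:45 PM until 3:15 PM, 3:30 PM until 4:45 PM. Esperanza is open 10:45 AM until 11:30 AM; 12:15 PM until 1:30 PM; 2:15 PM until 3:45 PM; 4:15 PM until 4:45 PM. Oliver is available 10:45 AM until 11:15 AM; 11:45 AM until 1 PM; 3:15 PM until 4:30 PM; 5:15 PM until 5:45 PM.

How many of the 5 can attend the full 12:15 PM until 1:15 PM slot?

Esperanza can make the full 12:15-13:15 slot — that's 1.

1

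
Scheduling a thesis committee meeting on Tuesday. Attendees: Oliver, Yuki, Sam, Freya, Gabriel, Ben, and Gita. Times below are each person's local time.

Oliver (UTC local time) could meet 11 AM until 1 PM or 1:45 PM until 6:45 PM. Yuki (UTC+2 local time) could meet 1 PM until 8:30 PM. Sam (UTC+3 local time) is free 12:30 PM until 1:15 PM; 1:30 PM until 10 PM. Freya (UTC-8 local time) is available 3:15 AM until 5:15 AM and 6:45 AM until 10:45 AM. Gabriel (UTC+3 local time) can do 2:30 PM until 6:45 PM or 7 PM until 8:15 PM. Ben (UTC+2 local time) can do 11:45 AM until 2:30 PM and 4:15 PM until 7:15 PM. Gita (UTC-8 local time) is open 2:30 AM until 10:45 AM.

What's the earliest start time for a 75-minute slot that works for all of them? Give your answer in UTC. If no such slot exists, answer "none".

16:00

Oliver in UTC: 11:00-13:00, 13:45-18:45.
Yuki in UTC: 11:00-18:30 (subtract 2h to convert from UTC+2).
Sam in UTC: 09:30-10:15, 10:30-19:00 (subtract 3h to convert from UTC+3).
Freya in UTC: 11:15-13:15, 14:45-18:45 (add 8h to convert from UTC-8).
Gabriel in UTC: 11:30-15:45, 16:00-17:15 (subtract 3h to convert from UTC+3).
Ben in UTC: 09:45-12:30, 14:15-17:15 (subtract 2h to convert from UTC+2).
Gita in UTC: 10:30-18:45 (add 8h to convert from UTC-8).
Oliver ∩ Yuki: 11:00-13:00, 13:45-18:30.
Oliver ∩ Yuki ∩ Sam: 11:00-13:00, 13:45-18:30.
Oliver ∩ Yuki ∩ Sam ∩ Freya: 11:15-13:00, 14:45-18:30.
Oliver ∩ Yuki ∩ Sam ∩ Freya ∩ Gabriel: 11:30-13:00, 14:45-15:45, 16:00-17:15.
Oliver ∩ Yuki ∩ Sam ∩ Freya ∩ Gabriel ∩ Ben: 11:30-12:30, 14:45-15:45, 16:00-17:15.
Oliver ∩ Yuki ∩ Sam ∩ Freya ∩ Gabriel ∩ Ben ∩ Gita: 11:30-12:30, 14:45-15:45, 16:00-17:15.
The first common window of at least 75 minutes is 16:00-17:15, so the earliest start is 16:00.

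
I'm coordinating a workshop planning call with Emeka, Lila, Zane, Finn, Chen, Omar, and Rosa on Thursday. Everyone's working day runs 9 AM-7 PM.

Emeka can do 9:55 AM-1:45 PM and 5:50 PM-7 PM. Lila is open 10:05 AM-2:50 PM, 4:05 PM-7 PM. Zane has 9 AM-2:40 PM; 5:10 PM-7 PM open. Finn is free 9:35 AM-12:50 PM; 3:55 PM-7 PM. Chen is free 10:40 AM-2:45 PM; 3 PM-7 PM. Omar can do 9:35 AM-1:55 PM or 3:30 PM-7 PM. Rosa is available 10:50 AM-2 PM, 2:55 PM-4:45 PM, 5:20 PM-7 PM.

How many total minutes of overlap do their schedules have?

190

Emeka ∩ Lila: 10:05-13:45, 17:50-19:00.
Emeka ∩ Lila ∩ Zane: 10:05-13:45, 17:50-19:00.
Emeka ∩ Lila ∩ Zane ∩ Finn: 10:05-12:50, 17:50-19:00.
Emeka ∩ Lila ∩ Zane ∩ Finn ∩ Chen: 10:40-12:50, 17:50-19:00.
Emeka ∩ Lila ∩ Zane ∩ Finn ∩ Chen ∩ Omar: 10:40-12:50, 17:50-19:00.
Emeka ∩ Lila ∩ Zane ∩ Finn ∩ Chen ∩ Omar ∩ Rosa: 10:50-12:50, 17:50-19:00.
So the common availability across everyone is 10:50-12:50, 17:50-19:00.
Summing the common windows: 120 + 70 = 190 minutes.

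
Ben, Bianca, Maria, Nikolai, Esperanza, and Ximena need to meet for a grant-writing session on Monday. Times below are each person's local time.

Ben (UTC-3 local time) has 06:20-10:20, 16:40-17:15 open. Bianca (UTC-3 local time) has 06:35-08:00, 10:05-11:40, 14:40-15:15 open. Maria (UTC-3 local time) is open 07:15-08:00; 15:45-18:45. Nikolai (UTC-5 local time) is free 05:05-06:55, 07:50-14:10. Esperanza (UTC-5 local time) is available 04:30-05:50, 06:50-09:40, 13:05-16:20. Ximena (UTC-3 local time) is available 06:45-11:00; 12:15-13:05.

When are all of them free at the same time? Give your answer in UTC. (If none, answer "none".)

10:15-10:50

Ben in UTC: 09:20-13:20, 19:40-20:15 (add 3h to convert from UTC-3).
Bianca in UTC: 09:35-11:00, 13:05-14:40, 17:40-18:15 (add 3h to convert from UTC-3).
Maria in UTC: 10:15-11:00, 18:45-21:45 (add 3h to convert from UTC-3).
Nikolai in UTC: 10:05-11:55, 12:50-19:10 (add 5h to convert from UTC-5).
Esperanza in UTC: 09:30-10:50, 11:50-14:40, 18:05-21:20 (add 5h to convert from UTC-5).
Ximena in UTC: 09:45-14:00, 15:15-16:05 (add 3h to convert from UTC-3).
Ben ∩ Bianca: 09:35-11:00, 13:05-13:20.
Ben ∩ Bianca ∩ Maria: 10:15-11:00.
Ben ∩ Bianca ∩ Maria ∩ Nikolai: 10:15-11:00.
Ben ∩ Bianca ∩ Maria ∩ Nikolai ∩ Esperanza: 10:15-10:50.
Ben ∩ Bianca ∩ Maria ∩ Nikolai ∩ Esperanza ∩ Ximena: 10:15-10:50.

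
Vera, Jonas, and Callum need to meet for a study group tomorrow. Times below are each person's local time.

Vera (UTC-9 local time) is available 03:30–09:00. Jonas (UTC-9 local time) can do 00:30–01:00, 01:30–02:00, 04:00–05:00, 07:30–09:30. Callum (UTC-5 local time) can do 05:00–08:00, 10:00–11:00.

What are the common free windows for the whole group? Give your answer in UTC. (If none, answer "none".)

Vera in UTC: 12:30-18:00 (add 9h to convert from UTC-9).
Jonas in UTC: 09:30-10:00, 10:30-11:00, 13:00-14:00, 16:30-18:30 (add 9h to convert from UTC-9).
Callum in UTC: 10:00-13:00, 15:00-16:00 (add 5h to convert from UTC-5).
Vera ∩ Jonas: 13:00-14:00, 16:30-18:00.
Vera ∩ Jonas ∩ Callum: ∅.
There is no time when everyone is free.

none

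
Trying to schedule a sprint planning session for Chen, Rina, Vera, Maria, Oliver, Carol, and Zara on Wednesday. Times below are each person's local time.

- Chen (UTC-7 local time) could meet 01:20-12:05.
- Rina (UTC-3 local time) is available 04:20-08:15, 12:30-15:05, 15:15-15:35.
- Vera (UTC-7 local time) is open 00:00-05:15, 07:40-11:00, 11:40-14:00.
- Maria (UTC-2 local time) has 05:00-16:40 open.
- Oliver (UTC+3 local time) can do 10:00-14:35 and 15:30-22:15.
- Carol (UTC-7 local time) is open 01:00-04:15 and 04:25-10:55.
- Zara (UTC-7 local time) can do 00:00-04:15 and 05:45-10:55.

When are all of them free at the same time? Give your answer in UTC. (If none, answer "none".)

Chen in UTC: 08:20-19:05 (add 7h to convert from UTC-7).
Rina in UTC: 07:20-11:15, 15:30-18:05, 18:15-18:35 (add 3h to convert from UTC-3).
Vera in UTC: 07:00-12:15, 14:40-18:00, 18:40-21:00 (add 7h to convert from UTC-7).
Maria in UTC: 07:00-18:40 (add 2h to convert from UTC-2).
Oliver in UTC: 07:00-11:35, 12:30-19:15 (subtract 3h to convert from UTC+3).
Carol in UTC: 08:00-11:15, 11:25-17:55 (add 7h to convert from UTC-7).
Zara in UTC: 07:00-11:15, 12:45-17:55 (add 7h to convert from UTC-7).
Chen ∩ Rina: 08:20-11:15, 15:30-18:05, 18:15-18:35.
Chen ∩ Rina ∩ Vera: 08:20-11:15, 15:30-18:00.
Chen ∩ Rina ∩ Vera ∩ Maria: 08:20-11:15, 15:30-18:00.
Chen ∩ Rina ∩ Vera ∩ Maria ∩ Oliver: 08:20-11:15, 15:30-18:00.
Chen ∩ Rina ∩ Vera ∩ Maria ∩ Oliver ∩ Carol: 08:20-11:15, 15:30-17:55.
Chen ∩ Rina ∩ Vera ∩ Maria ∩ Oliver ∩ Carol ∩ Zara: 08:20-11:15, 15:30-17:55.

08:20-11:15, 15:30-17:55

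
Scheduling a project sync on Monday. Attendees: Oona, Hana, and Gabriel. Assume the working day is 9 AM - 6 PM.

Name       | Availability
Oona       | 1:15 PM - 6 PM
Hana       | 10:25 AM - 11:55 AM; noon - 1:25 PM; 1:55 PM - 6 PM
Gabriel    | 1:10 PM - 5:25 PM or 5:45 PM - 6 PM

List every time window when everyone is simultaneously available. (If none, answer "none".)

Oona ∩ Hana: 13:15-13:25, 13:55-18:00.
Oona ∩ Hana ∩ Gabriel: 13:15-13:25, 13:55-17:25, 17:45-18:00.

13:15-13:25, 13:55-17:25, 17:45-18:00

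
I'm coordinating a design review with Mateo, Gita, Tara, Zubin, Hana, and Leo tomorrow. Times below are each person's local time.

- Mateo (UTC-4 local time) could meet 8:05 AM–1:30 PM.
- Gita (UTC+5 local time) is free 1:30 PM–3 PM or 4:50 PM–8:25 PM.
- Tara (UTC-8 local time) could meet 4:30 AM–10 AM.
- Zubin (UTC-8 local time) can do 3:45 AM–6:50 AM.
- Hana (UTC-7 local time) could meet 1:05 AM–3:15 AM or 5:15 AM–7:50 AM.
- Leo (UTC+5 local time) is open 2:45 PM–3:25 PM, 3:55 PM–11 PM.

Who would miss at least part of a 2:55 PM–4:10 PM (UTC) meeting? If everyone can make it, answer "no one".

Gita, Hana, Zubin

Mateo in UTC: 12:05-17:30 (add 4h to convert from UTC-4).
Gita in UTC: 08:30-10:00, 11:50-15:25 (subtract 5h to convert from UTC+5).
Tara in UTC: 12:30-18:00 (add 8h to convert from UTC-8).
Zubin in UTC: 11:45-14:50 (add 8h to convert from UTC-8).
Hana in UTC: 08:05-10:15, 12:15-14:50 (add 7h to convert from UTC-7).
Leo in UTC: 09:45-10:25, 10:55-18:00 (subtract 5h to convert from UTC+5).
Mateo: free for 14:55-16:10. Gita: not fully free for 14:55-16:10. Tara: free for 14:55-16:10. Zubin: not fully free for 14:55-16:10. Hana: not fully free for 14:55-16:10. Leo: free for 14:55-16:10.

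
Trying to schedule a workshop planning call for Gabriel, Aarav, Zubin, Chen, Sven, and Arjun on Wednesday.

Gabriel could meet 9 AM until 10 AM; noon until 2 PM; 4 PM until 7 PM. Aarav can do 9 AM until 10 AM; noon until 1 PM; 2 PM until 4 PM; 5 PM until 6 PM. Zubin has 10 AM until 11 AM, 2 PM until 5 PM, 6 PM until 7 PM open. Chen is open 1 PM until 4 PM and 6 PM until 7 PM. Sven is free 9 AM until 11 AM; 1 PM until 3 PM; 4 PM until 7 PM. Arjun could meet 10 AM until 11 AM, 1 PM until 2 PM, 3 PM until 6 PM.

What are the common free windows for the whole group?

Gabriel ∩ Aarav: 09:00-10:00, 12:00-13:00, 17:00-18:00.
Gabriel ∩ Aarav ∩ Zubin: ∅.
Gabriel ∩ Aarav ∩ Zubin ∩ Chen: ∅.
Gabriel ∩ Aarav ∩ Zubin ∩ Chen ∩ Sven: ∅.
Gabriel ∩ Aarav ∩ Zubin ∩ Chen ∩ Sven ∩ Arjun: ∅.
There is no time when everyone is free.

none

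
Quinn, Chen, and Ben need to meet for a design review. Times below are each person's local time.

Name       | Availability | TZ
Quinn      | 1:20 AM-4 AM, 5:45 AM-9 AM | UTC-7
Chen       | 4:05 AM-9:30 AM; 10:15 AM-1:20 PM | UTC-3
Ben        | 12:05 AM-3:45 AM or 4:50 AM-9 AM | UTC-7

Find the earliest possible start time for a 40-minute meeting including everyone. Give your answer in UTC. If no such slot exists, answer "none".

08:20

Quinn in UTC: 08:20-11:00, 12:45-16:00 (add 7h to convert from UTC-7).
Chen in UTC: 07:05-12:30, 13:15-16:20 (add 3h to convert from UTC-3).
Ben in UTC: 07:05-10:45, 11:50-16:00 (add 7h to convert from UTC-7).
Quinn ∩ Chen: 08:20-11:00, 13:15-16:00.
Quinn ∩ Chen ∩ Ben: 08:20-10:45, 13:15-16:00.
The first common window of at least 40 minutes is 08:20-10:45, so the earliest start is 08:20.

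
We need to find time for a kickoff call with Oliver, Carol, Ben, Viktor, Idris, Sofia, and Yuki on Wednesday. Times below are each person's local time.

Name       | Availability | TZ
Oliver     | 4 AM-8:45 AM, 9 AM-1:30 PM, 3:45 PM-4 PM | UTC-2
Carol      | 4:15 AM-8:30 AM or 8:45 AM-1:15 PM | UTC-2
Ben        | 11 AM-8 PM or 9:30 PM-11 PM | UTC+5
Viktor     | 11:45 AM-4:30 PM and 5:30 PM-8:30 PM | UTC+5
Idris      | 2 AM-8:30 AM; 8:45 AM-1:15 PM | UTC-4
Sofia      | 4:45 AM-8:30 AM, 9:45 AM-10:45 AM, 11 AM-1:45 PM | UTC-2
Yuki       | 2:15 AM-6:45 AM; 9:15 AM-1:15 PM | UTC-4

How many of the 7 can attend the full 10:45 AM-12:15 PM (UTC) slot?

Oliver in UTC: 06:00-10:45, 11:00-15:30, 17:45-18:00 (add 2h to convert from UTC-2).
Carol in UTC: 06:15-10:30, 10:45-15:15 (add 2h to convert from UTC-2).
Ben in UTC: 06:00-15:00, 16:30-18:00 (subtract 5h to convert from UTC+5).
Viktor in UTC: 06:45-11:30, 12:30-15:30 (subtract 5h to convert from UTC+5).
Idris in UTC: 06:00-12:30, 12:45-17:15 (add 4h to convert from UTC-4).
Sofia in UTC: 06:45-10:30, 11:45-12:45, 13:00-15:45 (add 2h to convert from UTC-2).
Yuki in UTC: 06:15-10:45, 13:15-17:15 (add 4h to convert from UTC-4).
Carol, Ben, and Idris can make the full 10:45-12:15 slot — that's 3.

3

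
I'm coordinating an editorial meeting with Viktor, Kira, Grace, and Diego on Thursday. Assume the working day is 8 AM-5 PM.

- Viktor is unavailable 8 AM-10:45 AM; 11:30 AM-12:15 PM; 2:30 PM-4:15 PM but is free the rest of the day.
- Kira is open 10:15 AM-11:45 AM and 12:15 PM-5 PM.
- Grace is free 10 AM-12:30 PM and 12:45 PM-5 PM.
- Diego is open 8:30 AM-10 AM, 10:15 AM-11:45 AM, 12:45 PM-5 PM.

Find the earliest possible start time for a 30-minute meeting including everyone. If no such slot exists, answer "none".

Viktor free: 10:45-11:30, 12:15-14:30, 16:15-17:00 (invert busy blocks within the working day).
Kira free: 10:15-11:45, 12:15-17:00.
Grace free: 10:00-12:30, 12:45-17:00.
Diego free: 08:30-10:00, 10:15-11:45, 12:45-17:00.
Viktor ∩ Kira: 10:45-11:30, 12:15-14:30, 16:15-17:00.
Viktor ∩ Kira ∩ Grace: 10:45-11:30, 12:15-12:30, 12:45-14:30, 16:15-17:00.
Viktor ∩ Kira ∩ Grace ∩ Diego: 10:45-11:30, 12:45-14:30, 16:15-17:00.
So the common availability across everyone is 10:45-11:30, 12:45-14:30, 16:15-17:00.
The first common window of at least 30 minutes is 10:45-11:30, so the earliest start is 10:45.

10:45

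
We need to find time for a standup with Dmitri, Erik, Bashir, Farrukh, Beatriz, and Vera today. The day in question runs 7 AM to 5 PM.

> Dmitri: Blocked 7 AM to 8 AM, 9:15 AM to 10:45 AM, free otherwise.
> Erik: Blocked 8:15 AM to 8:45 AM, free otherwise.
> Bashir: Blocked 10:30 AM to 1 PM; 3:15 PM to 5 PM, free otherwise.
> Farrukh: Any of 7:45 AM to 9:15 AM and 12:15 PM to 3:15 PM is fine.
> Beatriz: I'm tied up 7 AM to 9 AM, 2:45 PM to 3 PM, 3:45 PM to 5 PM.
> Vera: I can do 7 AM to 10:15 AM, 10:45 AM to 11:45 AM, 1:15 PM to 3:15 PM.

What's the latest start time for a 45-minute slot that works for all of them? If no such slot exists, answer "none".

Dmitri free: 08:00-09:15, 10:45-17:00 (invert busy blocks within the working day).
Erik free: 07:00-08:15, 08:45-17:00 (invert busy blocks within the working day).
Bashir free: 07:00-10:30, 13:00-15:15 (invert busy blocks within the working day).
Farrukh free: 07:45-09:15, 12:15-15:15.
Beatriz free: 09:00-14:45, 15:00-15:45 (invert busy blocks within the working day).
Vera free: 07:00-10:15, 10:45-11:45, 13:15-15:15.
Dmitri ∩ Erik: 08:00-08:15, 08:45-09:15, 10:45-17:00.
Dmitri ∩ Erik ∩ Bashir: 08:00-08:15, 08:45-09:15, 13:00-15:15.
Dmitri ∩ Erik ∩ Bashir ∩ Farrukh: 08:00-08:15, 08:45-09:15, 13:00-15:15.
Dmitri ∩ Erik ∩ Bashir ∩ Farrukh ∩ Beatriz: 09:00-09:15, 13:00-14:45, 15:00-15:15.
Dmitri ∩ Erik ∩ Bashir ∩ Farrukh ∩ Beatriz ∩ Vera: 09:00-09:15, 13:15-14:45, 15:00-15:15.
Those are the intersection windows.
The last common window of at least 45 minutes is 13:15-14:45; a 45-minute meeting can start as late as 14:00 and still end by 14:45.

14:00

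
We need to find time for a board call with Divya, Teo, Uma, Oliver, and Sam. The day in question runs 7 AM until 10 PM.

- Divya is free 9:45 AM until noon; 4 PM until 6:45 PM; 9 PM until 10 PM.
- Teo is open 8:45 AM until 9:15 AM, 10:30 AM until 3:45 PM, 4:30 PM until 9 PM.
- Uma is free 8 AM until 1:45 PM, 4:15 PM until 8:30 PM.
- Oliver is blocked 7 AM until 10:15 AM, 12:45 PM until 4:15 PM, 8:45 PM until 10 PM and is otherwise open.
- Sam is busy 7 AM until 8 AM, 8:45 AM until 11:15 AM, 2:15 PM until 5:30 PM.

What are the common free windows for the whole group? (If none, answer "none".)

11:15-12:00, 17:30-18:45

Divya free: 09:45-12:00, 16:00-18:45, 21:00-22:00.
Teo free: 08:45-09:15, 10:30-15:45, 16:30-21:00.
Uma free: 08:00-13:45, 16:15-20:30.
Oliver free: 10:15-12:45, 16:15-20:45 (invert busy blocks within the working day).
Sam free: 08:00-08:45, 11:15-14:15, 17:30-22:00 (invert busy blocks within the working day).
Divya ∩ Teo: 10:30-12:00, 16:30-18:45.
Divya ∩ Teo ∩ Uma: 10:30-12:00, 16:30-18:45.
Divya ∩ Teo ∩ Uma ∩ Oliver: 10:30-12:00, 16:30-18:45.
Divya ∩ Teo ∩ Uma ∩ Oliver ∩ Sam: 11:15-12:00, 17:30-18:45.
So the common availability across everyone is 11:15-12:00, 17:30-18:45.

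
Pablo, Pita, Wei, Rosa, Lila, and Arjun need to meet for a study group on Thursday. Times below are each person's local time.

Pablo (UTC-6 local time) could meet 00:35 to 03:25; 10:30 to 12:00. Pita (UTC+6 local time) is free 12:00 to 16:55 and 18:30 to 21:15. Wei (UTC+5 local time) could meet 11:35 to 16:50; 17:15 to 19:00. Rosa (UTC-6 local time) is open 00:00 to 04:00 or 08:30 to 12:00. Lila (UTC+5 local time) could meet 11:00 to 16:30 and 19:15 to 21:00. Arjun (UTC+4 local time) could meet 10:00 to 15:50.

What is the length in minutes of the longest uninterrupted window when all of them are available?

170

Pablo in UTC: 06:35-09:25, 16:30-18:00 (add 6h to convert from UTC-6).
Pita in UTC: 06:00-10:55, 12:30-15:15 (subtract 6h to convert from UTC+6).
Wei in UTC: 06:35-11:50, 12:15-14:00 (subtract 5h to convert from UTC+5).
Rosa in UTC: 06:00-10:00, 14:30-18:00 (add 6h to convert from UTC-6).
Lila in UTC: 06:00-11:30, 14:15-16:00 (subtract 5h to convert from UTC+5).
Arjun in UTC: 06:00-11:50 (subtract 4h to convert from UTC+4).
Pablo ∩ Pita: 06:35-09:25.
Pablo ∩ Pita ∩ Wei: 06:35-09:25.
Pablo ∩ Pita ∩ Wei ∩ Rosa: 06:35-09:25.
Pablo ∩ Pita ∩ Wei ∩ Rosa ∩ Lila: 06:35-09:25.
Pablo ∩ Pita ∩ Wei ∩ Rosa ∩ Lila ∩ Arjun: 06:35-09:25.
The longest is 06:35-09:25 at 170 minutes.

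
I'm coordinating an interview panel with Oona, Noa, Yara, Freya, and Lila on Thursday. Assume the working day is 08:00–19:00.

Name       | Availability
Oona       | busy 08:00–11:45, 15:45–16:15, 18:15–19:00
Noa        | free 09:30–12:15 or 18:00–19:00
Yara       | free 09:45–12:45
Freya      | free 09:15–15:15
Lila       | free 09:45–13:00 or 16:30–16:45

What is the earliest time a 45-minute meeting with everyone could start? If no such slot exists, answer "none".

Oona free: 11:45-15:45, 16:15-18:15 (invert busy blocks within the working day).
Noa free: 09:30-12:15, 18:00-19:00.
Yara free: 09:45-12:45.
Freya free: 09:15-15:15.
Lila free: 09:45-13:00, 16:30-16:45.
Oona ∩ Noa: 11:45-12:15, 18:00-18:15.
Oona ∩ Noa ∩ Yara: 11:45-12:15.
Oona ∩ Noa ∩ Yara ∩ Freya: 11:45-12:15.
Oona ∩ Noa ∩ Yara ∩ Freya ∩ Lila: 11:45-12:15.
So the common availability across everyone is 11:45-12:15.
No common window is at least 45 minutes long.

none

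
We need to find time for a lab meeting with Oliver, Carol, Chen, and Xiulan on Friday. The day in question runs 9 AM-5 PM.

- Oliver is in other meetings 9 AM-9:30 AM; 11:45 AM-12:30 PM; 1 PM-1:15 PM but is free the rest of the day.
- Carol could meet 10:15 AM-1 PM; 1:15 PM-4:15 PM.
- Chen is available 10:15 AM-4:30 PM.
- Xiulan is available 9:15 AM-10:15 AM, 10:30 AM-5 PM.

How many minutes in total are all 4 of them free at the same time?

285

Oliver free: 09:30-11:45, 12:30-13:00, 13:15-17:00 (invert busy blocks within the working day).
Carol free: 10:15-13:00, 13:15-16:15.
Chen free: 10:15-16:30.
Xiulan free: 09:15-10:15, 10:30-17:00.
Oliver ∩ Carol: 10:15-11:45, 12:30-13:00, 13:15-16:15.
Oliver ∩ Carol ∩ Chen: 10:15-11:45, 12:30-13:00, 13:15-16:15.
Oliver ∩ Carol ∩ Chen ∩ Xiulan: 10:30-11:45, 12:30-13:00, 13:15-16:15.
Summing the common windows: 75 + 30 + 180 = 285 minutes.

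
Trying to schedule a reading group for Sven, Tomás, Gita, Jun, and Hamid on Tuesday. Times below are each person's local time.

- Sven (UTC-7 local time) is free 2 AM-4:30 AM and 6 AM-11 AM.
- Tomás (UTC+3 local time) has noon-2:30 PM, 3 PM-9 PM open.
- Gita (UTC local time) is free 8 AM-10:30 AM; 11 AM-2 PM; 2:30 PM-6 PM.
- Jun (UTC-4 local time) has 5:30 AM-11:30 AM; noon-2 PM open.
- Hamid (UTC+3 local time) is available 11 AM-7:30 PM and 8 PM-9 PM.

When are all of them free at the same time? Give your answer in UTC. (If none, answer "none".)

09:30-10:30, 11:00-11:30, 13:00-14:00, 14:30-15:30, 16:00-16:30, 17:00-18:00

Sven in UTC: 09:00-11:30, 13:00-18:00 (add 7h to convert from UTC-7).
Tomás in UTC: 09:00-11:30, 12:00-18:00 (subtract 3h to convert from UTC+3).
Gita in UTC: 08:00-10:30, 11:00-14:00, 14:30-18:00.
Jun in UTC: 09:30-15:30, 16:00-18:00 (add 4h to convert from UTC-4).
Hamid in UTC: 08:00-16:30, 17:00-18:00 (subtract 3h to convert from UTC+3).
Sven ∩ Tomás: 09:00-11:30, 13:00-18:00.
Sven ∩ Tomás ∩ Gita: 09:00-10:30, 11:00-11:30, 13:00-14:00, 14:30-18:00.
Sven ∩ Tomás ∩ Gita ∩ Jun: 09:30-10:30, 11:00-11:30, 13:00-14:00, 14:30-15:30, 16:00-18:00.
Sven ∩ Tomás ∩ Gita ∩ Jun ∩ Hamid: 09:30-10:30, 11:00-11:30, 13:00-14:00, 14:30-15:30, 16:00-16:30, 17:00-18:00.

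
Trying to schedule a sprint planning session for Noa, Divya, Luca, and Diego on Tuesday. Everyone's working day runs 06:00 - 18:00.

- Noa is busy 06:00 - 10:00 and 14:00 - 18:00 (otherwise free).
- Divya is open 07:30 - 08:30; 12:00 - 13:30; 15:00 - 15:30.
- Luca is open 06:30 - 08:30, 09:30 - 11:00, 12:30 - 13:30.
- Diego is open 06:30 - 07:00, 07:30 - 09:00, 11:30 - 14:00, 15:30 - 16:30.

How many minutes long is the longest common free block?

60

Noa free: 10:00-14:00 (invert busy blocks within the working day).
Divya free: 07:30-08:30, 12:00-13:30, 15:00-15:30.
Luca free: 06:30-08:30, 09:30-11:00, 12:30-13:30.
Diego free: 06:30-07:00, 07:30-09:00, 11:30-14:00, 15:30-16:30.
Noa ∩ Divya: 12:00-13:30.
Noa ∩ Divya ∩ Luca: 12:30-13:30.
Noa ∩ Divya ∩ Luca ∩ Diego: 12:30-13:30.
The longest is 12:30-13:30 at 60 minutes.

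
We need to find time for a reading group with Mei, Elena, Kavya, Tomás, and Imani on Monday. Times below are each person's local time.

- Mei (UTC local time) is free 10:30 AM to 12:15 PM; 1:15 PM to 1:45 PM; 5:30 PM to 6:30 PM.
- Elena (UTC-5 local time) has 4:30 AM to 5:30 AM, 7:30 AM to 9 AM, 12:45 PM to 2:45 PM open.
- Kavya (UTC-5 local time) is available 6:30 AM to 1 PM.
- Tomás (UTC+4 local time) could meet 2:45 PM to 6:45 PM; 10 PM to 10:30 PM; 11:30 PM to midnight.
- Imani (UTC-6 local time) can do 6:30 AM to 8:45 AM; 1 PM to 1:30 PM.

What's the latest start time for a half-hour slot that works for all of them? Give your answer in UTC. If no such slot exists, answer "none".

Mei in UTC: 10:30-12:15, 13:15-13:45, 17:30-18:30.
Elena in UTC: 09:30-10:30, 12:30-14:00, 17:45-19:45 (add 5h to convert from UTC-5).
Kavya in UTC: 11:30-18:00 (add 5h to convert from UTC-5).
Tomás in UTC: 10:45-14:45, 18:00-18:30, 19:30-20:00 (subtract 4h to convert from UTC+4).
Imani in UTC: 12:30-14:45, 19:00-19:30 (add 6h to convert from UTC-6).
Mei ∩ Elena: 13:15-13:45, 17:45-18:30.
Mei ∩ Elena ∩ Kavya: 13:15-13:45, 17:45-18:00.
Mei ∩ Elena ∩ Kavya ∩ Tomás: 13:15-13:45.
Mei ∩ Elena ∩ Kavya ∩ Tomás ∩ Imani: 13:15-13:45.
The last common window of at least 30 minutes is 13:15-13:45; a 30-minute meeting can start as late as 13:15 and still end by 13:45.

13:15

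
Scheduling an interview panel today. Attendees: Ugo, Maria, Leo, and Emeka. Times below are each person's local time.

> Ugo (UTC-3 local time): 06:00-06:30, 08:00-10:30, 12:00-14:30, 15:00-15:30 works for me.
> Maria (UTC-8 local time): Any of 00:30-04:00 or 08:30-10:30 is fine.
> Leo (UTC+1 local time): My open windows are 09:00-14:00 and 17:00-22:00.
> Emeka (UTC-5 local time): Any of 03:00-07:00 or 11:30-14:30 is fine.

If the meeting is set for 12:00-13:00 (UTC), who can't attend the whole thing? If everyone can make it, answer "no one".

Ugo in UTC: 09:00-09:30, 11:00-13:30, 15:00-17:30, 18:00-18:30 (add 3h to convert from UTC-3).
Maria in UTC: 08:30-12:00, 16:30-18:30 (add 8h to convert from UTC-8).
Leo in UTC: 08:00-13:00, 16:00-21:00 (subtract 1h to convert from UTC+1).
Emeka in UTC: 08:00-12:00, 16:30-19:30 (add 5h to convert from UTC-5).
Ugo: free for 12:00-13:00. Maria: not fully free for 12:00-13:00. Leo: free for 12:00-13:00. Emeka: not fully free for 12:00-13:00.

Emeka, Maria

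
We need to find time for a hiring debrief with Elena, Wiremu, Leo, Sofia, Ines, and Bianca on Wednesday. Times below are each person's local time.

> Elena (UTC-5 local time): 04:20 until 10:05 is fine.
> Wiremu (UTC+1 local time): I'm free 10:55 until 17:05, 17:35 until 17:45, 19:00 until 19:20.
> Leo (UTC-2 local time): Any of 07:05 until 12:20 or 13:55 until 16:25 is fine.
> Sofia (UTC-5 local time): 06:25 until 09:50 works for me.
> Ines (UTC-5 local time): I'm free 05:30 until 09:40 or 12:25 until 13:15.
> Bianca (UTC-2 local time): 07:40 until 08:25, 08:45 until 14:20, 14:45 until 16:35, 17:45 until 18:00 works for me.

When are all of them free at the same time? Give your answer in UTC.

11:25-14:20

Elena in UTC: 09:20-15:05 (add 5h to convert from UTC-5).
Wiremu in UTC: 09:55-16:05, 16:35-16:45, 18:00-18:20 (subtract 1h to convert from UTC+1).
Leo in UTC: 09:05-14:20, 15:55-18:25 (add 2h to convert from UTC-2).
Sofia in UTC: 11:25-14:50 (add 5h to convert from UTC-5).
Ines in UTC: 10:30-14:40, 17:25-18:15 (add 5h to convert from UTC-5).
Bianca in UTC: 09:40-10:25, 10:45-16:20, 16:45-18:35, 19:45-20:00 (add 2h to convert from UTC-2).
Elena ∩ Wiremu: 09:55-15:05.
Elena ∩ Wiremu ∩ Leo: 09:55-14:20.
Elena ∩ Wiremu ∩ Leo ∩ Sofia: 11:25-14:20.
Elena ∩ Wiremu ∩ Leo ∩ Sofia ∩ Ines: 11:25-14:20.
Elena ∩ Wiremu ∩ Leo ∩ Sofia ∩ Ines ∩ Bianca: 11:25-14:20.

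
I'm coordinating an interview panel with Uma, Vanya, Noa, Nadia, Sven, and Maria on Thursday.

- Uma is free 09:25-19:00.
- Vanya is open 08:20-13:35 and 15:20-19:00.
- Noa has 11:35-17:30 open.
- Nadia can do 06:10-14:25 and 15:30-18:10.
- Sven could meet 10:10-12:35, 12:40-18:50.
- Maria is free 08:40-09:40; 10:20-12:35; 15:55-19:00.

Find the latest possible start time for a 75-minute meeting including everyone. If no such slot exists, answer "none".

16:15

Uma ∩ Vanya: 09:25-13:35, 15:20-19:00.
Uma ∩ Vanya ∩ Noa: 11:35-13:35, 15:20-17:30.
Uma ∩ Vanya ∩ Noa ∩ Nadia: 11:35-13:35, 15:30-17:30.
Uma ∩ Vanya ∩ Noa ∩ Nadia ∩ Sven: 11:35-12:35, 12:40-13:35, 15:30-17:30.
Uma ∩ Vanya ∩ Noa ∩ Nadia ∩ Sven ∩ Maria: 11:35-12:35, 15:55-17:30.
So the common availability across everyone is 11:35-12:35, 15:55-17:30.
The last common window of at least 75 minutes is 15:55-17:30; a 75-minute meeting can start as late as 16:15 and still end by 17:30.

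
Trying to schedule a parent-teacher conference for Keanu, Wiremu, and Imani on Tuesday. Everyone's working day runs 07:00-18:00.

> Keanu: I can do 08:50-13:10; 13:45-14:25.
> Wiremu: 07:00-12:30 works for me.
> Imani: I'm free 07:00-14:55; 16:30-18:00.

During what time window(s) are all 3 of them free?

Keanu ∩ Wiremu: 08:50-12:30.
Keanu ∩ Wiremu ∩ Imani: 08:50-12:30.

08:50-12:30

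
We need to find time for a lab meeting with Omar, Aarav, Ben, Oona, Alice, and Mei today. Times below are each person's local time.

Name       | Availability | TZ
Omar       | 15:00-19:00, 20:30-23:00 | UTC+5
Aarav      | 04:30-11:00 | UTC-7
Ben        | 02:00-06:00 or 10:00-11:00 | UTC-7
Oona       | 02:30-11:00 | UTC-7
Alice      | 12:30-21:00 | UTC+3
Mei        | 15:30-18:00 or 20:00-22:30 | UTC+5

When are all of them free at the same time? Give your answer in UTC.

Omar in UTC: 10:00-14:00, 15:30-18:00 (subtract 5h to convert from UTC+5).
Aarav in UTC: 11:30-18:00 (add 7h to convert from UTC-7).
Ben in UTC: 09:00-13:00, 17:00-18:00 (add 7h to convert from UTC-7).
Oona in UTC: 09:30-18:00 (add 7h to convert from UTC-7).
Alice in UTC: 09:30-18:00 (subtract 3h to convert from UTC+3).
Mei in UTC: 10:30-13:00, 15:00-17:30 (subtract 5h to convert from UTC+5).
Omar ∩ Aarav: 11:30-14:00, 15:30-18:00.
Omar ∩ Aarav ∩ Ben: 11:30-13:00, 17:00-18:00.
Omar ∩ Aarav ∩ Ben ∩ Oona: 11:30-13:00, 17:00-18:00.
Omar ∩ Aarav ∩ Ben ∩ Oona ∩ Alice: 11:30-13:00, 17:00-18:00.
Omar ∩ Aarav ∩ Ben ∩ Oona ∩ Alice ∩ Mei: 11:30-13:00, 17:00-17:30.

11:30-13:00, 17:00-17:30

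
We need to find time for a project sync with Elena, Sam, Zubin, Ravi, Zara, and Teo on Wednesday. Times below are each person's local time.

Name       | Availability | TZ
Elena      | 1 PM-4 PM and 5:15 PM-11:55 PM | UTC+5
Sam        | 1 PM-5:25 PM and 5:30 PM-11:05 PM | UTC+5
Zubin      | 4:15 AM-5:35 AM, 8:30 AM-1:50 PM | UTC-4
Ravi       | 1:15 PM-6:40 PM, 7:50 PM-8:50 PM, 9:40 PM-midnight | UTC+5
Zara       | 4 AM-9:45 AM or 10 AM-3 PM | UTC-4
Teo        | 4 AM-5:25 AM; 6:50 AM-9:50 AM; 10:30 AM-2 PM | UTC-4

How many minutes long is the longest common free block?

Elena in UTC: 08:00-11:00, 12:15-18:55 (subtract 5h to convert from UTC+5).
Sam in UTC: 08:00-12:25, 12:30-18:05 (subtract 5h to convert from UTC+5).
Zubin in UTC: 08:15-09:35, 12:30-17:50 (add 4h to convert from UTC-4).
Ravi in UTC: 08:15-13:40, 14:50-15:50, 16:40-19:00 (subtract 5h to convert from UTC+5).
Zara in UTC: 08:00-13:45, 14:00-19:00 (add 4h to convert from UTC-4).
Teo in UTC: 08:00-09:25, 10:50-13:50, 14:30-18:00 (add 4h to convert from UTC-4).
Elena ∩ Sam: 08:00-11:00, 12:15-12:25, 12:30-18:05.
Elena ∩ Sam ∩ Zubin: 08:15-09:35, 12:30-17:50.
Elena ∩ Sam ∩ Zubin ∩ Ravi: 08:15-09:35, 12:30-13:40, 14:50-15:50, 16:40-17:50.
Elena ∩ Sam ∩ Zubin ∩ Ravi ∩ Zara: 08:15-09:35, 12:30-13:40, 14:50-15:50, 16:40-17:50.
Elena ∩ Sam ∩ Zubin ∩ Ravi ∩ Zara ∩ Teo: 08:15-09:25, 12:30-13:40, 14:50-15:50, 16:40-17:50.
The longest is 08:15-09:25 at 70 minutes.

70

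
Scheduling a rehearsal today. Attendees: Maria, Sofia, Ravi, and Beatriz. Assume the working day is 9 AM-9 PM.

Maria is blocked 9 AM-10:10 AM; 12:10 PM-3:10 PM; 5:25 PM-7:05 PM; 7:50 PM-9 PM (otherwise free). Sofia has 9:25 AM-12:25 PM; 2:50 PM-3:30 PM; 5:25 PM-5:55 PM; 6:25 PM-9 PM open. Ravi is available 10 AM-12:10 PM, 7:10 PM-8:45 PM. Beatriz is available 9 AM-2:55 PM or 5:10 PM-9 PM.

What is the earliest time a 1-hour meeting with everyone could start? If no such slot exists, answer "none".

Maria free: 10:10-12:10, 15:10-17:25, 19:05-19:50 (invert busy blocks within the working day).
Sofia free: 09:25-12:25, 14:50-15:30, 17:25-17:55, 18:25-21:00.
Ravi free: 10:00-12:10, 19:10-20:45.
Beatriz free: 09:00-14:55, 17:10-21:00.
Maria ∩ Sofia: 10:10-12:10, 15:10-15:30, 19:05-19:50.
Maria ∩ Sofia ∩ Ravi: 10:10-12:10, 19:10-19:50.
Maria ∩ Sofia ∩ Ravi ∩ Beatriz: 10:10-12:10, 19:10-19:50.
The first common window of at least 60 minutes is 10:10-12:10, so the earliest start is 10:10.

10:10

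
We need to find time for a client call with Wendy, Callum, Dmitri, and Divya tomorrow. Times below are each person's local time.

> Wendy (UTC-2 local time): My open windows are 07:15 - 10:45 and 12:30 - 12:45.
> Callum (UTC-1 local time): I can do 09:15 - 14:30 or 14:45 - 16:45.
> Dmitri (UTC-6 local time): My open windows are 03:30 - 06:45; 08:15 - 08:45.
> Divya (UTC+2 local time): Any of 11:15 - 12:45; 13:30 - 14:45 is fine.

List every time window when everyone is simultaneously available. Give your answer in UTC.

10:15-10:45, 11:30-12:45

Wendy in UTC: 09:15-12:45, 14:30-14:45 (add 2h to convert from UTC-2).
Callum in UTC: 10:15-15:30, 15:45-17:45 (add 1h to convert from UTC-1).
Dmitri in UTC: 09:30-12:45, 14:15-14:45 (add 6h to convert from UTC-6).
Divya in UTC: 09:15-10:45, 11:30-12:45 (subtract 2h to convert from UTC+2).
Wendy ∩ Callum: 10:15-12:45, 14:30-14:45.
Wendy ∩ Callum ∩ Dmitri: 10:15-12:45, 14:30-14:45.
Wendy ∩ Callum ∩ Dmitri ∩ Divya: 10:15-10:45, 11:30-12:45.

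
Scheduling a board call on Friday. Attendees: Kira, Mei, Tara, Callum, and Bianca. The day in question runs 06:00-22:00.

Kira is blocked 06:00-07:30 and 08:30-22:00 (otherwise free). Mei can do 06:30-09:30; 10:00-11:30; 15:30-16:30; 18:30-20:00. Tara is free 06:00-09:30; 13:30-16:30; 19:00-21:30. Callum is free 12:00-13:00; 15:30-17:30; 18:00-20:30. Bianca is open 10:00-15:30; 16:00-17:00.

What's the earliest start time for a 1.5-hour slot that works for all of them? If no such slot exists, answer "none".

Kira free: 07:30-08:30 (invert busy blocks within the working day).
Mei free: 06:30-09:30, 10:00-11:30, 15:30-16:30, 18:30-20:00.
Tara free: 06:00-09:30, 13:30-16:30, 19:00-21:30.
Callum free: 12:00-13:00, 15:30-17:30, 18:00-20:30.
Bianca free: 10:00-15:30, 16:00-17:00.
Kira ∩ Mei: 07:30-08:30.
Kira ∩ Mei ∩ Tara: 07:30-08:30.
Kira ∩ Mei ∩ Tara ∩ Callum: ∅.
Kira ∩ Mei ∩ Tara ∩ Callum ∩ Bianca: ∅.
There is no time when everyone is free.
No common window is at least 90 minutes long.

none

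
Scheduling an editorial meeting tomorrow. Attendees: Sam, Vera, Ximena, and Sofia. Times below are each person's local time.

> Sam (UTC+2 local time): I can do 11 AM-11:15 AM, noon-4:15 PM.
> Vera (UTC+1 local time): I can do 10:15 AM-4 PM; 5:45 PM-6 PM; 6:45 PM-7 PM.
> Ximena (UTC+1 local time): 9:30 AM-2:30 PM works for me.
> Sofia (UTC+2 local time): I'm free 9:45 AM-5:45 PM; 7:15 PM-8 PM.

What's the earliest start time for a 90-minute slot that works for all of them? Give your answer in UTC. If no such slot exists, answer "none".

Sam in UTC: 09:00-09:15, 10:00-14:15 (subtract 2h to convert from UTC+2).
Vera in UTC: 09:15-15:00, 16:45-17:00, 17:45-18:00 (subtract 1h to convert from UTC+1).
Ximena in UTC: 08:30-13:30 (subtract 1h to convert from UTC+1).
Sofia in UTC: 07:45-15:45, 17:15-18:00 (subtract 2h to convert from UTC+2).
Sam ∩ Vera: 10:00-14:15.
Sam ∩ Vera ∩ Ximena: 10:00-13:30.
Sam ∩ Vera ∩ Ximena ∩ Sofia: 10:00-13:30.
The first common window of at least 90 minutes is 10:00-13:30, so the earliest start is 10:00.

10:00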